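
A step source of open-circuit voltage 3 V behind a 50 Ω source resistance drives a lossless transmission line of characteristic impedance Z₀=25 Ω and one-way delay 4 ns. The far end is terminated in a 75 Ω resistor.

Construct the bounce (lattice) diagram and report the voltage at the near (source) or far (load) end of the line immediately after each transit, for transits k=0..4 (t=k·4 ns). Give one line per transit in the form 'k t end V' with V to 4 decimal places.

Γ_L=0.500000, Γ_S=0.333333; launch V₁=3·25/75=1.000000
k=0 src: V=1.0000
k=1 load: inc=1.000000, refl=1.000000·0.500000=0.5000; V=0.000000+1.000000+0.500000=1.5000
k=2 src: inc=0.500000, refl=0.500000·0.333333=0.1667; V=1.000000+0.500000+0.166667=1.6667
k=3 load: inc=0.166667, refl=0.166667·0.500000=0.0833; V=1.500000+0.166667+0.083333=1.7500
k=4 src: inc=0.083333, refl=0.083333·0.333333=0.0278; V=1.666667+0.083333+0.027778=1.7778

0 0 source 1.0000
1 4 load 1.5000
2 8 source 1.6667
3 12 load 1.7500
4 16 source 1.7778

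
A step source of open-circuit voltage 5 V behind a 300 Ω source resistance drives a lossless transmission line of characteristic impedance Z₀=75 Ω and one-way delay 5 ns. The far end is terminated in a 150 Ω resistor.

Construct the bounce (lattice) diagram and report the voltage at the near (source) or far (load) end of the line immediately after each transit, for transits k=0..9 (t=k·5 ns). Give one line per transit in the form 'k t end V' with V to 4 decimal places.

0 0 source 1.0000
1 5 load 1.3333
2 10 source 1.5333
3 15 load 1.6000
4 20 source 1.6400
5 25 load 1.6533
6 30 source 1.6613
7 35 load 1.6640
8 40 source 1.6656
9 45 load 1.6661

Γ_L=0.333333, Γ_S=0.600000; launch V₁=5·75/375=1.000000
k=0 src: V=1.0000
k=1 load: inc=1.000000, refl=1.000000·0.333333=0.3333; V=0.000000+1.000000+0.333333=1.3333
k=2 src: inc=0.333333, refl=0.333333·0.600000=0.2000; V=1.000000+0.333333+0.200000=1.5333
k=3 load: inc=0.200000, refl=0.200000·0.333333=0.0667; V=1.333333+0.200000+0.066667=1.6000
k=4 src: inc=0.066667, refl=0.066667·0.600000=0.0400; V=1.533333+0.066667+0.040000=1.6400
k=5 load: inc=0.040000, refl=0.040000·0.333333=0.0133; V=1.600000+0.040000+0.013333=1.6533
k=6 src: inc=0.013333, refl=0.013333·0.600000=0.0080; V=1.640000+0.013333+0.008000=1.6613
k=7 load: inc=0.008000, refl=0.008000·0.333333=0.0027; V=1.653333+0.008000+0.002667=1.6640
k=8 src: inc=0.002667, refl=0.002667·0.600000=0.0016; V=1.661333+0.002667+0.001600=1.6656
k=9 load: inc=0.001600, refl=0.001600·0.333333=0.0005; V=1.664000+0.001600+0.000533=1.6661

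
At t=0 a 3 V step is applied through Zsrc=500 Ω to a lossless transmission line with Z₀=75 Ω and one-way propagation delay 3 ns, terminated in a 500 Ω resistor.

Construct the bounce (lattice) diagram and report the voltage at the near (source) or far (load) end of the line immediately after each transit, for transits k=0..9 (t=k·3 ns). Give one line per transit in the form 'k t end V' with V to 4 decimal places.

0 0 source 0.3913
1 3 load 0.6805
2 6 source 0.8943
3 9 load 1.0523
4 12 source 1.1691
5 15 load 1.2554
6 18 source 1.3192
7 21 load 1.3664
8 24 source 1.4012
9 27 load 1.4270

Γ_L=0.739130, Γ_S=0.739130; launch V₁=3·75/575=0.391304
k=0 src: V=0.3913
k=1 load: inc=0.391304, refl=0.391304·0.739130=0.2892; V=0.000000+0.391304+0.289225=0.6805
k=2 src: inc=0.289225, refl=0.289225·0.739130=0.2138; V=0.391304+0.289225+0.213775=0.8943
k=3 load: inc=0.213775, refl=0.213775·0.739130=0.1580; V=0.680529+0.213775+0.158008=1.0523
k=4 src: inc=0.158008, refl=0.158008·0.739130=0.1168; V=0.894304+0.158008+0.116788=1.1691
k=5 load: inc=0.116788, refl=0.116788·0.739130=0.0863; V=1.052312+0.116788+0.086322=1.2554
k=6 src: inc=0.086322, refl=0.086322·0.739130=0.0638; V=1.169100+0.086322+0.063803=1.3192
k=7 load: inc=0.063803, refl=0.063803·0.739130=0.0472; V=1.255422+0.063803+0.047159=1.3664
k=8 src: inc=0.047159, refl=0.047159·0.739130=0.0349; V=1.319225+0.047159+0.034856=1.4012
k=9 load: inc=0.034856, refl=0.034856·0.739130=0.0258; V=1.366384+0.034856+0.025763=1.4270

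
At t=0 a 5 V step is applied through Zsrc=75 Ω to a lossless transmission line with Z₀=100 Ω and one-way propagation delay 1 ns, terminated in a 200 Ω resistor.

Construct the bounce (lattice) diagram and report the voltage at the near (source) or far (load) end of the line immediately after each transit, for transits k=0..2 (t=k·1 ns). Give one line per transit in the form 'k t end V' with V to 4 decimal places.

Γ_L=0.333333, Γ_S=-0.142857; launch V₁=5·100/175=2.857143
k=0 src: V=2.8571
k=1 load: inc=2.857143, refl=2.857143·0.333333=0.9524; V=0.000000+2.857143+0.952381=3.8095
k=2 src: inc=0.952381, refl=0.952381·-0.142857=-0.1361; V=2.857143+0.952381+-0.136054=3.6735

0 0 source 2.8571
1 1 load 3.8095
2 2 source 3.6735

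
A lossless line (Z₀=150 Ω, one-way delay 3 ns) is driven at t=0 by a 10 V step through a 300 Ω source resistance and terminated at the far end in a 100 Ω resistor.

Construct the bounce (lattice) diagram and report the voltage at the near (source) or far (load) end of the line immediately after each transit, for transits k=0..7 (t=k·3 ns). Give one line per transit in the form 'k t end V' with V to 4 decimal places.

Γ_L=-0.200000, Γ_S=0.333333; launch V₁=10·150/450=3.333333
k=0 src: V=3.3333
k=1 load: inc=3.333333, refl=3.333333·-0.200000=-0.6667; V=0.000000+3.333333+-0.666667=2.6667
k=2 src: inc=-0.666667, refl=-0.666667·0.333333=-0.2222; V=3.333333+-0.666667+-0.222222=2.4444
k=3 load: inc=-0.222222, refl=-0.222222·-0.200000=0.0444; V=2.666667+-0.222222+0.044444=2.4889
k=4 src: inc=0.044444, refl=0.044444·0.333333=0.0148; V=2.444444+0.044444+0.014815=2.5037
k=5 load: inc=0.014815, refl=0.014815·-0.200000=-0.0030; V=2.488889+0.014815+-0.002963=2.5007
k=6 src: inc=-0.002963, refl=-0.002963·0.333333=-0.0010; V=2.503704+-0.002963+-0.000988=2.4998
k=7 load: inc=-0.000988, refl=-0.000988·-0.200000=0.0002; V=2.500741+-0.000988+0.000198=2.5000

0 0 source 3.3333
1 3 load 2.6667
2 6 source 2.4444
3 9 load 2.4889
4 12 source 2.5037
5 15 load 2.5007
6 18 source 2.4998
7 21 load 2.5000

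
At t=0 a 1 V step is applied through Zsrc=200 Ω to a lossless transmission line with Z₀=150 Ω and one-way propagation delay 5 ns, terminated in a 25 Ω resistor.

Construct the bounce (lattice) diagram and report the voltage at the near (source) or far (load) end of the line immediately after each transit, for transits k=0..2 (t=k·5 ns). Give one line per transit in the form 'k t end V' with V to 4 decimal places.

0 0 source 0.4286
1 5 load 0.1224
2 10 source 0.0787

Γ_L=-0.714286, Γ_S=0.142857; launch V₁=1·150/350=0.428571
k=0 src: V=0.4286
k=1 load: inc=0.428571, refl=0.428571·-0.714286=-0.3061; V=0.000000+0.428571+-0.306122=0.1224
k=2 src: inc=-0.306122, refl=-0.306122·0.142857=-0.0437; V=0.428571+-0.306122+-0.043732=0.0787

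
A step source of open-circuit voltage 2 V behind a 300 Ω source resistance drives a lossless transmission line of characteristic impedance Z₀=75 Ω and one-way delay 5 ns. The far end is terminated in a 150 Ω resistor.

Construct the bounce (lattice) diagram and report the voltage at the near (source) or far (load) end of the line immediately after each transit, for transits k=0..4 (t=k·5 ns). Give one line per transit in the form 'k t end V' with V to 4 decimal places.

0 0 source 0.4000
1 5 load 0.5333
2 10 source 0.6133
3 15 load 0.6400
4 20 source 0.6560

Γ_L=0.333333, Γ_S=0.600000; launch V₁=2·75/375=0.400000
k=0 src: V=0.4000
k=1 load: inc=0.400000, refl=0.400000·0.333333=0.1333; V=0.000000+0.400000+0.133333=0.5333
k=2 src: inc=0.133333, refl=0.133333·0.600000=0.0800; V=0.400000+0.133333+0.080000=0.6133
k=3 load: inc=0.080000, refl=0.080000·0.333333=0.0267; V=0.533333+0.080000+0.026667=0.6400
k=4 src: inc=0.026667, refl=0.026667·0.600000=0.0160; V=0.613333+0.026667+0.016000=0.6560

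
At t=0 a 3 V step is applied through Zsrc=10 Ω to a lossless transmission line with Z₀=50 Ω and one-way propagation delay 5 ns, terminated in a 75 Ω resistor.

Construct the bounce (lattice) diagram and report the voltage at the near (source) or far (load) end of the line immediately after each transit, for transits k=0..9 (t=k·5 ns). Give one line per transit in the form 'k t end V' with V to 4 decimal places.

0 0 source 2.5000
1 5 load 3.0000
2 10 source 2.6667
3 15 load 2.6000
4 20 source 2.6444
5 25 load 2.6533
6 30 source 2.6474
7 35 load 2.6462
8 40 source 2.6470
9 45 load 2.6472

Γ_L=0.200000, Γ_S=-0.666667; launch V₁=3·50/60=2.500000
k=0 src: V=2.5000
k=1 load: inc=2.500000, refl=2.500000·0.200000=0.5000; V=0.000000+2.500000+0.500000=3.0000
k=2 src: inc=0.500000, refl=0.500000·-0.666667=-0.3333; V=2.500000+0.500000+-0.333333=2.6667
k=3 load: inc=-0.333333, refl=-0.333333·0.200000=-0.0667; V=3.000000+-0.333333+-0.066667=2.6000
k=4 src: inc=-0.066667, refl=-0.066667·-0.666667=0.0444; V=2.666667+-0.066667+0.044444=2.6444
k=5 load: inc=0.044444, refl=0.044444·0.200000=0.0089; V=2.600000+0.044444+0.008889=2.6533
k=6 src: inc=0.008889, refl=0.008889·-0.666667=-0.0059; V=2.644444+0.008889+-0.005926=2.6474
k=7 load: inc=-0.005926, refl=-0.005926·0.200000=-0.0012; V=2.653333+-0.005926+-0.001185=2.6462
k=8 src: inc=-0.001185, refl=-0.001185·-0.666667=0.0008; V=2.647407+-0.001185+0.000790=2.6470
k=9 load: inc=0.000790, refl=0.000790·0.200000=0.0002; V=2.646222+0.000790+0.000158=2.6472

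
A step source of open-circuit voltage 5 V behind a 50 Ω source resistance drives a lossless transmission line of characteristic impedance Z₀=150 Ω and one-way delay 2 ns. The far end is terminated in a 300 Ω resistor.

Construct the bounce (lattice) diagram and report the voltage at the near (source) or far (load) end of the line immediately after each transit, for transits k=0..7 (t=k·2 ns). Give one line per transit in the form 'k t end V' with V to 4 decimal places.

Γ_L=0.333333, Γ_S=-0.500000; launch V₁=5·150/200=3.750000
k=0 src: V=3.7500
k=1 load: inc=3.750000, refl=3.750000·0.333333=1.2500; V=0.000000+3.750000+1.250000=5.0000
k=2 src: inc=1.250000, refl=1.250000·-0.500000=-0.6250; V=3.750000+1.250000+-0.625000=4.3750
k=3 load: inc=-0.625000, refl=-0.625000·0.333333=-0.2083; V=5.000000+-0.625000+-0.208333=4.1667
k=4 src: inc=-0.208333, refl=-0.208333·-0.500000=0.1042; V=4.375000+-0.208333+0.104167=4.2708
k=5 load: inc=0.104167, refl=0.104167·0.333333=0.0347; V=4.166667+0.104167+0.034722=4.3056
k=6 src: inc=0.034722, refl=0.034722·-0.500000=-0.0174; V=4.270833+0.034722+-0.017361=4.2882
k=7 load: inc=-0.017361, refl=-0.017361·0.333333=-0.0058; V=4.305556+-0.017361+-0.005787=4.2824

0 0 source 3.7500
1 2 load 5.0000
2 4 source 4.3750
3 6 load 4.1667
4 8 source 4.2708
5 10 load 4.3056
6 12 source 4.2882
7 14 load 4.2824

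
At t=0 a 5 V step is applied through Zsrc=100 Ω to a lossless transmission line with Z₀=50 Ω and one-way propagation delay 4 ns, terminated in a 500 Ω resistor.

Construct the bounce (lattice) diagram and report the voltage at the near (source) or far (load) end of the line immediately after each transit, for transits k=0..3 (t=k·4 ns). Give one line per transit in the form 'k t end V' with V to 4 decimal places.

Γ_L=0.818182, Γ_S=0.333333; launch V₁=5·50/150=1.666667
k=0 src: V=1.6667
k=1 load: inc=1.666667, refl=1.666667·0.818182=1.3636; V=0.000000+1.666667+1.363636=3.0303
k=2 src: inc=1.363636, refl=1.363636·0.333333=0.4545; V=1.666667+1.363636+0.454545=3.4848
k=3 load: inc=0.454545, refl=0.454545·0.818182=0.3719; V=3.030303+0.454545+0.371901=3.8567

0 0 source 1.6667
1 4 load 3.0303
2 8 source 3.4848
3 12 load 3.8567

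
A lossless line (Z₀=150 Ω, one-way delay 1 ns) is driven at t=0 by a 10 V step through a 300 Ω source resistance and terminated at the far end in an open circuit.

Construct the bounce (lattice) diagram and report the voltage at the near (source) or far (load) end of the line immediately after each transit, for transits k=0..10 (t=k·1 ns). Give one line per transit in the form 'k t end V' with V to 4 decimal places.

0 0 source 3.3333
1 1 load 6.6667
2 2 source 7.7778
3 3 load 8.8889
4 4 source 9.2593
5 5 load 9.6296
6 6 source 9.7531
7 7 load 9.8765
8 8 source 9.9177
9 9 load 9.9588
10 10 source 9.9726

Γ_L=1.000000, Γ_S=0.333333; launch V₁=10·150/450=3.333333
k=0 src: V=3.3333
k=1 load: inc=3.333333, refl=3.333333·1.000000=3.3333; V=0.000000+3.333333+3.333333=6.6667
k=2 src: inc=3.333333, refl=3.333333·0.333333=1.1111; V=3.333333+3.333333+1.111111=7.7778
k=3 load: inc=1.111111, refl=1.111111·1.000000=1.1111; V=6.666667+1.111111+1.111111=8.8889
k=4 src: inc=1.111111, refl=1.111111·0.333333=0.3704; V=7.777778+1.111111+0.370370=9.2593
k=5 load: inc=0.370370, refl=0.370370·1.000000=0.3704; V=8.888889+0.370370+0.370370=9.6296
k=6 src: inc=0.370370, refl=0.370370·0.333333=0.1235; V=9.259259+0.370370+0.123457=9.7531
k=7 load: inc=0.123457, refl=0.123457·1.000000=0.1235; V=9.629630+0.123457+0.123457=9.8765
k=8 src: inc=0.123457, refl=0.123457·0.333333=0.0412; V=9.753086+0.123457+0.041152=9.9177
k=9 load: inc=0.041152, refl=0.041152·1.000000=0.0412; V=9.876543+0.041152+0.041152=9.9588
k=10 src: inc=0.041152, refl=0.041152·0.333333=0.0137; V=9.917695+0.041152+0.013717=9.9726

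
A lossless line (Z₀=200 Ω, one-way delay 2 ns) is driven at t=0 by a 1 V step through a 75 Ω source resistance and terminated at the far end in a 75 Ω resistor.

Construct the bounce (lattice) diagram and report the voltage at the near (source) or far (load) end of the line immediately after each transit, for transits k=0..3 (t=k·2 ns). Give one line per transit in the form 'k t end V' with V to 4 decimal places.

0 0 source 0.7273
1 2 load 0.3967
2 4 source 0.5470
3 6 load 0.4787

Γ_L=-0.454545, Γ_S=-0.454545; launch V₁=1·200/275=0.727273
k=0 src: V=0.7273
k=1 load: inc=0.727273, refl=0.727273·-0.454545=-0.3306; V=0.000000+0.727273+-0.330579=0.3967
k=2 src: inc=-0.330579, refl=-0.330579·-0.454545=0.1503; V=0.727273+-0.330579+0.150263=0.5470
k=3 load: inc=0.150263, refl=0.150263·-0.454545=-0.0683; V=0.396694+0.150263+-0.068301=0.4787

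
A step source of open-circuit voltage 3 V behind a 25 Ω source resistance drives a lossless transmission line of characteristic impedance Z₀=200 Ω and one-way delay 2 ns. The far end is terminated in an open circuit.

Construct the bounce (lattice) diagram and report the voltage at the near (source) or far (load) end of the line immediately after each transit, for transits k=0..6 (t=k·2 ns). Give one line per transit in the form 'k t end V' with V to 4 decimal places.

0 0 source 2.6667
1 2 load 5.3333
2 4 source 3.2593
3 6 load 1.1852
4 8 source 2.7984
5 10 load 4.4115
6 12 source 3.1568

Γ_L=1.000000, Γ_S=-0.777778; launch V₁=3·200/225=2.666667
k=0 src: V=2.6667
k=1 load: inc=2.666667, refl=2.666667·1.000000=2.6667; V=0.000000+2.666667+2.666667=5.3333
k=2 src: inc=2.666667, refl=2.666667·-0.777778=-2.0741; V=2.666667+2.666667+-2.074074=3.2593
k=3 load: inc=-2.074074, refl=-2.074074·1.000000=-2.0741; V=5.333333+-2.074074+-2.074074=1.1852
k=4 src: inc=-2.074074, refl=-2.074074·-0.777778=1.6132; V=3.259259+-2.074074+1.613169=2.7984
k=5 load: inc=1.613169, refl=1.613169·1.000000=1.6132; V=1.185185+1.613169+1.613169=4.4115
k=6 src: inc=1.613169, refl=1.613169·-0.777778=-1.2547; V=2.798354+1.613169+-1.254687=3.1568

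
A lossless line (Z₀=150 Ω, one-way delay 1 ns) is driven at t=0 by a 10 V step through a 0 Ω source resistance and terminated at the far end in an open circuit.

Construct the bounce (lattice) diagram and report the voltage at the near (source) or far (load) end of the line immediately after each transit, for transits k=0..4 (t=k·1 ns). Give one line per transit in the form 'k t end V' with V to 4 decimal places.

0 0 source 10.0000
1 1 load 20.0000
2 2 source 10.0000
3 3 load 0.0000
4 4 source 10.0000

Γ_L=1.000000, Γ_S=-1.000000; launch V₁=10·150/150=10.000000
k=0 src: V=10.0000
k=1 load: inc=10.000000, refl=10.000000·1.000000=10.0000; V=0.000000+10.000000+10.000000=20.0000
k=2 src: inc=10.000000, refl=10.000000·-1.000000=-10.0000; V=10.000000+10.000000+-10.000000=10.0000
k=3 load: inc=-10.000000, refl=-10.000000·1.000000=-10.0000; V=20.000000+-10.000000+-10.000000=0.0000
k=4 src: inc=-10.000000, refl=-10.000000·-1.000000=10.0000; V=10.000000+-10.000000+10.000000=10.0000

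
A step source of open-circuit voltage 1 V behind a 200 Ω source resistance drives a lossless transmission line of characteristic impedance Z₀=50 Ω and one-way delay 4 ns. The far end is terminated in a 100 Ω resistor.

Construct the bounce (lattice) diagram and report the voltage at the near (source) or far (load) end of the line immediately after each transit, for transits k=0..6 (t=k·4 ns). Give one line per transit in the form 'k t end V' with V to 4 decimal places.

0 0 source 0.2000
1 4 load 0.2667
2 8 source 0.3067
3 12 load 0.3200
4 16 source 0.3280
5 20 load 0.3307
6 24 source 0.3323

Γ_L=0.333333, Γ_S=0.600000; launch V₁=1·50/250=0.200000
k=0 src: V=0.2000
k=1 load: inc=0.200000, refl=0.200000·0.333333=0.0667; V=0.000000+0.200000+0.066667=0.2667
k=2 src: inc=0.066667, refl=0.066667·0.600000=0.0400; V=0.200000+0.066667+0.040000=0.3067
k=3 load: inc=0.040000, refl=0.040000·0.333333=0.0133; V=0.266667+0.040000+0.013333=0.3200
k=4 src: inc=0.013333, refl=0.013333·0.600000=0.0080; V=0.306667+0.013333+0.008000=0.3280
k=5 load: inc=0.008000, refl=0.008000·0.333333=0.0027; V=0.320000+0.008000+0.002667=0.3307
k=6 src: inc=0.002667, refl=0.002667·0.600000=0.0016; V=0.328000+0.002667+0.001600=0.3323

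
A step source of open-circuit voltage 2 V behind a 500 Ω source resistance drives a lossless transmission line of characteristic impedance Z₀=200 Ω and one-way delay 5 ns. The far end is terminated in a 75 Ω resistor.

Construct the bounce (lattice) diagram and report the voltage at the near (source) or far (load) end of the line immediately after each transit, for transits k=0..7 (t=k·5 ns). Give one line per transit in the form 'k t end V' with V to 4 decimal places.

Γ_L=-0.454545, Γ_S=0.428571; launch V₁=2·200/700=0.571429
k=0 src: V=0.5714
k=1 load: inc=0.571429, refl=0.571429·-0.454545=-0.2597; V=0.000000+0.571429+-0.259740=0.3117
k=2 src: inc=-0.259740, refl=-0.259740·0.428571=-0.1113; V=0.571429+-0.259740+-0.111317=0.2004
k=3 load: inc=-0.111317, refl=-0.111317·-0.454545=0.0506; V=0.311688+-0.111317+0.050599=0.2510
k=4 src: inc=0.050599, refl=0.050599·0.428571=0.0217; V=0.200371+0.050599+0.021685=0.2727
k=5 load: inc=0.021685, refl=0.021685·-0.454545=-0.0099; V=0.250970+0.021685+-0.009857=0.2628
k=6 src: inc=-0.009857, refl=-0.009857·0.428571=-0.0042; V=0.272655+-0.009857+-0.004224=0.2586
k=7 load: inc=-0.004224, refl=-0.004224·-0.454545=0.0019; V=0.262798+-0.004224+0.001920=0.2605

0 0 source 0.5714
1 5 load 0.3117
2 10 source 0.2004
3 15 load 0.2510
4 20 source 0.2727
5 25 load 0.2628
6 30 source 0.2586
7 35 load 0.2605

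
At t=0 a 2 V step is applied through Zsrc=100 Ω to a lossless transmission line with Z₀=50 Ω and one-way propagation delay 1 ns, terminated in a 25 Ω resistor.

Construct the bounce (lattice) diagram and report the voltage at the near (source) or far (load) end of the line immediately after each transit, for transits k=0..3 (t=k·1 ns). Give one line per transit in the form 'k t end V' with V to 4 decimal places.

0 0 source 0.6667
1 1 load 0.4444
2 2 source 0.3704
3 3 load 0.3951

Γ_L=-0.333333, Γ_S=0.333333; launch V₁=2·50/150=0.666667
k=0 src: V=0.6667
k=1 load: inc=0.666667, refl=0.666667·-0.333333=-0.2222; V=0.000000+0.666667+-0.222222=0.4444
k=2 src: inc=-0.222222, refl=-0.222222·0.333333=-0.0741; V=0.666667+-0.222222+-0.074074=0.3704
k=3 load: inc=-0.074074, refl=-0.074074·-0.333333=0.0247; V=0.444444+-0.074074+0.024691=0.3951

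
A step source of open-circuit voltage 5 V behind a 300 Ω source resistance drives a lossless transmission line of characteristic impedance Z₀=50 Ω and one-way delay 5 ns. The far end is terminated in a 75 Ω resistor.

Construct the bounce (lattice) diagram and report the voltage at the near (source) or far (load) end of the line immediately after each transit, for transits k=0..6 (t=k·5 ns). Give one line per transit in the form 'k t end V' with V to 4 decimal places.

Γ_L=0.200000, Γ_S=0.714286; launch V₁=5·50/350=0.714286
k=0 src: V=0.7143
k=1 load: inc=0.714286, refl=0.714286·0.200000=0.1429; V=0.000000+0.714286+0.142857=0.8571
k=2 src: inc=0.142857, refl=0.142857·0.714286=0.1020; V=0.714286+0.142857+0.102041=0.9592
k=3 load: inc=0.102041, refl=0.102041·0.200000=0.0204; V=0.857143+0.102041+0.020408=0.9796
k=4 src: inc=0.020408, refl=0.020408·0.714286=0.0146; V=0.959184+0.020408+0.014577=0.9942
k=5 load: inc=0.014577, refl=0.014577·0.200000=0.0029; V=0.979592+0.014577+0.002915=0.9971
k=6 src: inc=0.002915, refl=0.002915·0.714286=0.0021; V=0.994169+0.002915+0.002082=0.9992

0 0 source 0.7143
1 5 load 0.8571
2 10 source 0.9592
3 15 load 0.9796
4 20 source 0.9942
5 25 load 0.9971
6 30 source 0.9992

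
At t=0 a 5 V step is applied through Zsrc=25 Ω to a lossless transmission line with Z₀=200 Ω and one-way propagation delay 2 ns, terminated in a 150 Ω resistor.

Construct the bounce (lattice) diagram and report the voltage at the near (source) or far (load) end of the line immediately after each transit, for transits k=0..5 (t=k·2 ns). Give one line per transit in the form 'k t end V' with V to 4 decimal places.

0 0 source 4.4444
1 2 load 3.8095
2 4 source 4.3034
3 6 load 4.2328
4 8 source 4.2877
5 10 load 4.2798

Γ_L=-0.142857, Γ_S=-0.777778; launch V₁=5·200/225=4.444444
k=0 src: V=4.4444
k=1 load: inc=4.444444, refl=4.444444·-0.142857=-0.6349; V=0.000000+4.444444+-0.634921=3.8095
k=2 src: inc=-0.634921, refl=-0.634921·-0.777778=0.4938; V=4.444444+-0.634921+0.493827=4.3034
k=3 load: inc=0.493827, refl=0.493827·-0.142857=-0.0705; V=3.809524+0.493827+-0.070547=4.2328
k=4 src: inc=-0.070547, refl=-0.070547·-0.777778=0.0549; V=4.303351+-0.070547+0.054870=4.2877
k=5 load: inc=0.054870, refl=0.054870·-0.142857=-0.0078; V=4.232804+0.054870+-0.007839=4.2798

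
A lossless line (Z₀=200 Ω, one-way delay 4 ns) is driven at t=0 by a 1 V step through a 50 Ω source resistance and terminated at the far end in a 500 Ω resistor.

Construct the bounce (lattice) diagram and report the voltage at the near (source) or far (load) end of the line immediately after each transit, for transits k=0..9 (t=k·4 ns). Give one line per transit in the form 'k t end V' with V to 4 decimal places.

Γ_L=0.428571, Γ_S=-0.600000; launch V₁=1·200/250=0.800000
k=0 src: V=0.8000
k=1 load: inc=0.800000, refl=0.800000·0.428571=0.3429; V=0.000000+0.800000+0.342857=1.1429
k=2 src: inc=0.342857, refl=0.342857·-0.600000=-0.2057; V=0.800000+0.342857+-0.205714=0.9371
k=3 load: inc=-0.205714, refl=-0.205714·0.428571=-0.0882; V=1.142857+-0.205714+-0.088163=0.8490
k=4 src: inc=-0.088163, refl=-0.088163·-0.600000=0.0529; V=0.937143+-0.088163+0.052898=0.9019
k=5 load: inc=0.052898, refl=0.052898·0.428571=0.0227; V=0.848980+0.052898+0.022671=0.9245
k=6 src: inc=0.022671, refl=0.022671·-0.600000=-0.0136; V=0.901878+0.022671+-0.013602=0.9109
k=7 load: inc=-0.013602, refl=-0.013602·0.428571=-0.0058; V=0.924548+-0.013602+-0.005830=0.9051
k=8 src: inc=-0.005830, refl=-0.005830·-0.600000=0.0035; V=0.910946+-0.005830+0.003498=0.9086
k=9 load: inc=0.003498, refl=0.003498·0.428571=0.0015; V=0.905116+0.003498+0.001499=0.9101

0 0 source 0.8000
1 4 load 1.1429
2 8 source 0.9371
3 12 load 0.8490
4 16 source 0.9019
5 20 load 0.9245
6 24 source 0.9109
7 28 load 0.9051
8 32 source 0.9086
9 36 load 0.9101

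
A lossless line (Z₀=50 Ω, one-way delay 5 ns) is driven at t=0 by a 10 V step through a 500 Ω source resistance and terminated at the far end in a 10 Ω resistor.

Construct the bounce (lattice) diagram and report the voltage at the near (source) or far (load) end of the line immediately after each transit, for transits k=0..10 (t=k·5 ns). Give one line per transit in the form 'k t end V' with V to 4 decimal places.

0 0 source 0.9091
1 5 load 0.3030
2 10 source -0.1928
3 15 load 0.1377
4 20 source 0.4082
5 25 load 0.2279
6 30 source 0.0804
7 35 load 0.1787
8 40 source 0.2592
9 45 load 0.2055
10 50 source 0.1617

Γ_L=-0.666667, Γ_S=0.818182; launch V₁=10·50/550=0.909091
k=0 src: V=0.9091
k=1 load: inc=0.909091, refl=0.909091·-0.666667=-0.6061; V=0.000000+0.909091+-0.606061=0.3030
k=2 src: inc=-0.606061, refl=-0.606061·0.818182=-0.4959; V=0.909091+-0.606061+-0.495868=-0.1928
k=3 load: inc=-0.495868, refl=-0.495868·-0.666667=0.3306; V=0.303030+-0.495868+0.330579=0.1377
k=4 src: inc=0.330579, refl=0.330579·0.818182=0.2705; V=-0.192837+0.330579+0.270473=0.4082
k=5 load: inc=0.270473, refl=0.270473·-0.666667=-0.1803; V=0.137741+0.270473+-0.180316=0.2279
k=6 src: inc=-0.180316, refl=-0.180316·0.818182=-0.1475; V=0.408214+-0.180316+-0.147531=0.0804
k=7 load: inc=-0.147531, refl=-0.147531·-0.666667=0.0984; V=0.227899+-0.147531+0.098354=0.1787
k=8 src: inc=0.098354, refl=0.098354·0.818182=0.0805; V=0.080368+0.098354+0.080471=0.2592
k=9 load: inc=0.080471, refl=0.080471·-0.666667=-0.0536; V=0.178722+0.080471+-0.053648=0.2055
k=10 src: inc=-0.053648, refl=-0.053648·0.818182=-0.0439; V=0.259193+-0.053648+-0.043893=0.1617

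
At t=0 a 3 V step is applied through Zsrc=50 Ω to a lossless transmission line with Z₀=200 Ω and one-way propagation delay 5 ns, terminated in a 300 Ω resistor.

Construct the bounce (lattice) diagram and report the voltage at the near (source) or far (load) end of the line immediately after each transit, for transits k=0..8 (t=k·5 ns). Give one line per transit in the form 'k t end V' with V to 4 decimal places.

0 0 source 2.4000
1 5 load 2.8800
2 10 source 2.5920
3 15 load 2.5344
4 20 source 2.5690
5 25 load 2.5759
6 30 source 2.5717
7 35 load 2.5709
8 40 source 2.5714

Γ_L=0.200000, Γ_S=-0.600000; launch V₁=3·200/250=2.400000
k=0 src: V=2.4000
k=1 load: inc=2.400000, refl=2.400000·0.200000=0.4800; V=0.000000+2.400000+0.480000=2.8800
k=2 src: inc=0.480000, refl=0.480000·-0.600000=-0.2880; V=2.400000+0.480000+-0.288000=2.5920
k=3 load: inc=-0.288000, refl=-0.288000·0.200000=-0.0576; V=2.880000+-0.288000+-0.057600=2.5344
k=4 src: inc=-0.057600, refl=-0.057600·-0.600000=0.0346; V=2.592000+-0.057600+0.034560=2.5690
k=5 load: inc=0.034560, refl=0.034560·0.200000=0.0069; V=2.534400+0.034560+0.006912=2.5759
k=6 src: inc=0.006912, refl=0.006912·-0.600000=-0.0041; V=2.568960+0.006912+-0.004147=2.5717
k=7 load: inc=-0.004147, refl=-0.004147·0.200000=-0.0008; V=2.575872+-0.004147+-0.000829=2.5709
k=8 src: inc=-0.000829, refl=-0.000829·-0.600000=0.0005; V=2.571725+-0.000829+0.000498=2.5714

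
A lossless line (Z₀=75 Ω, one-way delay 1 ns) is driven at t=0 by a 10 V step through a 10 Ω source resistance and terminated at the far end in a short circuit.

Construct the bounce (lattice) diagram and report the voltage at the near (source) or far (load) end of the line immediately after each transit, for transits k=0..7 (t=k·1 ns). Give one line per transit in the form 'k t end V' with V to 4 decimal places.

0 0 source 8.8235
1 1 load 0.0000
2 2 source 6.7474
3 3 load 0.0000
4 4 source 5.1598
5 5 load 0.0000
6 6 source 3.9457
7 7 load 0.0000

Γ_L=-1.000000, Γ_S=-0.764706; launch V₁=10·75/85=8.823529
k=0 src: V=8.8235
k=1 load: inc=8.823529, refl=8.823529·-1.000000=-8.8235; V=0.000000+8.823529+-8.823529=0.0000
k=2 src: inc=-8.823529, refl=-8.823529·-0.764706=6.7474; V=8.823529+-8.823529+6.747405=6.7474
k=3 load: inc=6.747405, refl=6.747405·-1.000000=-6.7474; V=0.000000+6.747405+-6.747405=0.0000
k=4 src: inc=-6.747405, refl=-6.747405·-0.764706=5.1598; V=6.747405+-6.747405+5.159780=5.1598
k=5 load: inc=5.159780, refl=5.159780·-1.000000=-5.1598; V=0.000000+5.159780+-5.159780=0.0000
k=6 src: inc=-5.159780, refl=-5.159780·-0.764706=3.9457; V=5.159780+-5.159780+3.945714=3.9457
k=7 load: inc=3.945714, refl=3.945714·-1.000000=-3.9457; V=0.000000+3.945714+-3.945714=0.0000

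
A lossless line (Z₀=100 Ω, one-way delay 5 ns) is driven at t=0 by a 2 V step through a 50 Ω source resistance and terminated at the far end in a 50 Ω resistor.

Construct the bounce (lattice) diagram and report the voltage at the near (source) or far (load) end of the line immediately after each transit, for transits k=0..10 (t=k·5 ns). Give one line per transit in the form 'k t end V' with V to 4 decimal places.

0 0 source 1.3333
1 5 load 0.8889
2 10 source 1.0370
3 15 load 0.9877
4 20 source 1.0041
5 25 load 0.9986
6 30 source 1.0005
7 35 load 0.9998
8 40 source 1.0001
9 45 load 1.0000
10 50 source 1.0000

Γ_L=-0.333333, Γ_S=-0.333333; launch V₁=2·100/150=1.333333
k=0 src: V=1.3333
k=1 load: inc=1.333333, refl=1.333333·-0.333333=-0.4444; V=0.000000+1.333333+-0.444444=0.8889
k=2 src: inc=-0.444444, refl=-0.444444·-0.333333=0.1481; V=1.333333+-0.444444+0.148148=1.0370
k=3 load: inc=0.148148, refl=0.148148·-0.333333=-0.0494; V=0.888889+0.148148+-0.049383=0.9877
k=4 src: inc=-0.049383, refl=-0.049383·-0.333333=0.0165; V=1.037037+-0.049383+0.016461=1.0041
k=5 load: inc=0.016461, refl=0.016461·-0.333333=-0.0055; V=0.987654+0.016461+-0.005487=0.9986
k=6 src: inc=-0.005487, refl=-0.005487·-0.333333=0.0018; V=1.004115+-0.005487+0.001829=1.0005
k=7 load: inc=0.001829, refl=0.001829·-0.333333=-0.0006; V=0.998628+0.001829+-0.000610=0.9998
k=8 src: inc=-0.000610, refl=-0.000610·-0.333333=0.0002; V=1.000457+-0.000610+0.000203=1.0001
k=9 load: inc=0.000203, refl=0.000203·-0.333333=-0.0001; V=0.999848+0.000203+-0.000068=1.0000
k=10 src: inc=-0.000068, refl=-0.000068·-0.333333=0.0000; V=1.000051+-0.000068+0.000023=1.0000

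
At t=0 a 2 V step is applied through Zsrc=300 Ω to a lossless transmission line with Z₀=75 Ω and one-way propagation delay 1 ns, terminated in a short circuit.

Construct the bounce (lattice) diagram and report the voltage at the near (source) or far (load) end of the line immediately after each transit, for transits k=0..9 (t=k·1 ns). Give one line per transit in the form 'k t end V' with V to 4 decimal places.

0 0 source 0.4000
1 1 load 0.0000
2 2 source -0.2400
3 3 load 0.0000
4 4 source 0.1440
5 5 load 0.0000
6 6 source -0.0864
7 7 load 0.0000
8 8 source 0.0518
9 9 load 0.0000

Γ_L=-1.000000, Γ_S=0.600000; launch V₁=2·75/375=0.400000
k=0 src: V=0.4000
k=1 load: inc=0.400000, refl=0.400000·-1.000000=-0.4000; V=0.000000+0.400000+-0.400000=0.0000
k=2 src: inc=-0.400000, refl=-0.400000·0.600000=-0.2400; V=0.400000+-0.400000+-0.240000=-0.2400
k=3 load: inc=-0.240000, refl=-0.240000·-1.000000=0.2400; V=0.000000+-0.240000+0.240000=0.0000
k=4 src: inc=0.240000, refl=0.240000·0.600000=0.1440; V=-0.240000+0.240000+0.144000=0.1440
k=5 load: inc=0.144000, refl=0.144000·-1.000000=-0.1440; V=0.000000+0.144000+-0.144000=0.0000
k=6 src: inc=-0.144000, refl=-0.144000·0.600000=-0.0864; V=0.144000+-0.144000+-0.086400=-0.0864
k=7 load: inc=-0.086400, refl=-0.086400·-1.000000=0.0864; V=0.000000+-0.086400+0.086400=0.0000
k=8 src: inc=0.086400, refl=0.086400·0.600000=0.0518; V=-0.086400+0.086400+0.051840=0.0518
k=9 load: inc=0.051840, refl=0.051840·-1.000000=-0.0518; V=0.000000+0.051840+-0.051840=0.0000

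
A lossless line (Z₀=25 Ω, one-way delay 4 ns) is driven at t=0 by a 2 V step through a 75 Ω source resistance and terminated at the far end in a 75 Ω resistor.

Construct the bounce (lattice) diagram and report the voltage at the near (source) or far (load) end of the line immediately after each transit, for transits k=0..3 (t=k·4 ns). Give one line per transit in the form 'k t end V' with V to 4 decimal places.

0 0 source 0.5000
1 4 load 0.7500
2 8 source 0.8750
3 12 load 0.9375

Γ_L=0.500000, Γ_S=0.500000; launch V₁=2·25/100=0.500000
k=0 src: V=0.5000
k=1 load: inc=0.500000, refl=0.500000·0.500000=0.2500; V=0.000000+0.500000+0.250000=0.7500
k=2 src: inc=0.250000, refl=0.250000·0.500000=0.1250; V=0.500000+0.250000+0.125000=0.8750
k=3 load: inc=0.125000, refl=0.125000·0.500000=0.0625; V=0.750000+0.125000+0.062500=0.9375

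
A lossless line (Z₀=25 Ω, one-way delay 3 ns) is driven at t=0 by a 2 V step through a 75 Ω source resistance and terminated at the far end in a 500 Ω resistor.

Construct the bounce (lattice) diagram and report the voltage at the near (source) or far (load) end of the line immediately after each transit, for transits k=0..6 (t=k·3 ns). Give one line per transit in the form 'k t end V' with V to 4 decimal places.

Γ_L=0.904762, Γ_S=0.500000; launch V₁=2·25/100=0.500000
k=0 src: V=0.5000
k=1 load: inc=0.500000, refl=0.500000·0.904762=0.4524; V=0.000000+0.500000+0.452381=0.9524
k=2 src: inc=0.452381, refl=0.452381·0.500000=0.2262; V=0.500000+0.452381+0.226190=1.1786
k=3 load: inc=0.226190, refl=0.226190·0.904762=0.2046; V=0.952381+0.226190+0.204649=1.3832
k=4 src: inc=0.204649, refl=0.204649·0.500000=0.1023; V=1.178571+0.204649+0.102324=1.4855
k=5 load: inc=0.102324, refl=0.102324·0.904762=0.0926; V=1.383220+0.102324+0.092579=1.5781
k=6 src: inc=0.092579, refl=0.092579·0.500000=0.0463; V=1.485544+0.092579+0.046290=1.6244

0 0 source 0.5000
1 3 load 0.9524
2 6 source 1.1786
3 9 load 1.3832
4 12 source 1.4855
5 15 load 1.5781
6 18 source 1.6244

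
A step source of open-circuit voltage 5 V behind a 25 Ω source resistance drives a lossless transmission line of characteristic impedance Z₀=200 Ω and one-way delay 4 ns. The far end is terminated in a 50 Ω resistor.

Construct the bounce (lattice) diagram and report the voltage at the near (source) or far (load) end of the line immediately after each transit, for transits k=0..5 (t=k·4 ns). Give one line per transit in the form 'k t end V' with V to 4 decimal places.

Γ_L=-0.600000, Γ_S=-0.777778; launch V₁=5·200/225=4.444444
k=0 src: V=4.4444
k=1 load: inc=4.444444, refl=4.444444·-0.600000=-2.6667; V=0.000000+4.444444+-2.666667=1.7778
k=2 src: inc=-2.666667, refl=-2.666667·-0.777778=2.0741; V=4.444444+-2.666667+2.074074=3.8519
k=3 load: inc=2.074074, refl=2.074074·-0.600000=-1.2444; V=1.777778+2.074074+-1.244444=2.6074
k=4 src: inc=-1.244444, refl=-1.244444·-0.777778=0.9679; V=3.851852+-1.244444+0.967901=3.5753
k=5 load: inc=0.967901, refl=0.967901·-0.600000=-0.5807; V=2.607407+0.967901+-0.580741=2.9946

0 0 source 4.4444
1 4 load 1.7778
2 8 source 3.8519
3 12 load 2.6074
4 16 source 3.5753
5 20 load 2.9946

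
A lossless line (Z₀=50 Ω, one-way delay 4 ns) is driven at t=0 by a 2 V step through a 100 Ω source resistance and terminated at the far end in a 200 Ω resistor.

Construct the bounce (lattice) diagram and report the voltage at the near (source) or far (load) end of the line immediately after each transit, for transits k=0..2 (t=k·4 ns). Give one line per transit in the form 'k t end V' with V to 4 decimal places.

0 0 source 0.6667
1 4 load 1.0667
2 8 source 1.2000

Γ_L=0.600000, Γ_S=0.333333; launch V₁=2·50/150=0.666667
k=0 src: V=0.6667
k=1 load: inc=0.666667, refl=0.666667·0.600000=0.4000; V=0.000000+0.666667+0.400000=1.0667
k=2 src: inc=0.400000, refl=0.400000·0.333333=0.1333; V=0.666667+0.400000+0.133333=1.2000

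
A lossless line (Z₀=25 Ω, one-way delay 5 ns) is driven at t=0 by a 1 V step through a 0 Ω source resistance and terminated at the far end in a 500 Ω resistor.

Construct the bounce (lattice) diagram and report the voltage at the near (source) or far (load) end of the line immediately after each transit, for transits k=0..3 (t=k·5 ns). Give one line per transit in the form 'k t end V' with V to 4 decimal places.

0 0 source 1.0000
1 5 load 1.9048
2 10 source 1.0000
3 15 load 0.1814

Γ_L=0.904762, Γ_S=-1.000000; launch V₁=1·25/25=1.000000
k=0 src: V=1.0000
k=1 load: inc=1.000000, refl=1.000000·0.904762=0.9048; V=0.000000+1.000000+0.904762=1.9048
k=2 src: inc=0.904762, refl=0.904762·-1.000000=-0.9048; V=1.000000+0.904762+-0.904762=1.0000
k=3 load: inc=-0.904762, refl=-0.904762·0.904762=-0.8186; V=1.904762+-0.904762+-0.818594=0.1814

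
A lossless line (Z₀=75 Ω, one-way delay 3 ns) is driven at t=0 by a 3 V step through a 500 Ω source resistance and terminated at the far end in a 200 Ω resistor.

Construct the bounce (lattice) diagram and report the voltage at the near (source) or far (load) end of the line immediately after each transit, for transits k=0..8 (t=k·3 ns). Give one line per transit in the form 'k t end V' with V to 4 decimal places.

Γ_L=0.454545, Γ_S=0.739130; launch V₁=3·75/575=0.391304
k=0 src: V=0.3913
k=1 load: inc=0.391304, refl=0.391304·0.454545=0.1779; V=0.000000+0.391304+0.177866=0.5692
k=2 src: inc=0.177866, refl=0.177866·0.739130=0.1315; V=0.391304+0.177866+0.131466=0.7006
k=3 load: inc=0.131466, refl=0.131466·0.454545=0.0598; V=0.569170+0.131466+0.059757=0.7604
k=4 src: inc=0.059757, refl=0.059757·0.739130=0.0442; V=0.700636+0.059757+0.044168=0.8046
k=5 load: inc=0.044168, refl=0.044168·0.454545=0.0201; V=0.760393+0.044168+0.020077=0.8246
k=6 src: inc=0.020077, refl=0.020077·0.739130=0.0148; V=0.804561+0.020077+0.014839=0.8395
k=7 load: inc=0.014839, refl=0.014839·0.454545=0.0067; V=0.824638+0.014839+0.006745=0.8462
k=8 src: inc=0.006745, refl=0.006745·0.739130=0.0050; V=0.839477+0.006745+0.004985=0.8512

0 0 source 0.3913
1 3 load 0.5692
2 6 source 0.7006
3 9 load 0.7604
4 12 source 0.8046
5 15 load 0.8246
6 18 source 0.8395
7 21 load 0.8462
8 24 source 0.8512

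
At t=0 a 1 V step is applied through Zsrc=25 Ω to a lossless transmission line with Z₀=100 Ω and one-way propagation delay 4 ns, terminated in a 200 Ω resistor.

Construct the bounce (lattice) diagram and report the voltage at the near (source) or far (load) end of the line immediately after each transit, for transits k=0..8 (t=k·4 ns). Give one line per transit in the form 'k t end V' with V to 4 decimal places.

0 0 source 0.8000
1 4 load 1.0667
2 8 source 0.9067
3 12 load 0.8533
4 16 source 0.8853
5 20 load 0.8960
6 24 source 0.8896
7 28 load 0.8875
8 32 source 0.8887

Γ_L=0.333333, Γ_S=-0.600000; launch V₁=1·100/125=0.800000
k=0 src: V=0.8000
k=1 load: inc=0.800000, refl=0.800000·0.333333=0.2667; V=0.000000+0.800000+0.266667=1.0667
k=2 src: inc=0.266667, refl=0.266667·-0.600000=-0.1600; V=0.800000+0.266667+-0.160000=0.9067
k=3 load: inc=-0.160000, refl=-0.160000·0.333333=-0.0533; V=1.066667+-0.160000+-0.053333=0.8533
k=4 src: inc=-0.053333, refl=-0.053333·-0.600000=0.0320; V=0.906667+-0.053333+0.032000=0.8853
k=5 load: inc=0.032000, refl=0.032000·0.333333=0.0107; V=0.853333+0.032000+0.010667=0.8960
k=6 src: inc=0.010667, refl=0.010667·-0.600000=-0.0064; V=0.885333+0.010667+-0.006400=0.8896
k=7 load: inc=-0.006400, refl=-0.006400·0.333333=-0.0021; V=0.896000+-0.006400+-0.002133=0.8875
k=8 src: inc=-0.002133, refl=-0.002133·-0.600000=0.0013; V=0.889600+-0.002133+0.001280=0.8887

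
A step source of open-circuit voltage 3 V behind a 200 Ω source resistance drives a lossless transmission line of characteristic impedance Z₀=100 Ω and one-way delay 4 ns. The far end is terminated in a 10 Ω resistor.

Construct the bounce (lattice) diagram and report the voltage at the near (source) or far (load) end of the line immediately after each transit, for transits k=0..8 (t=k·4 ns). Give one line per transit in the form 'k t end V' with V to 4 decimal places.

Γ_L=-0.818182, Γ_S=0.333333; launch V₁=3·100/300=1.000000
k=0 src: V=1.0000
k=1 load: inc=1.000000, refl=1.000000·-0.818182=-0.8182; V=0.000000+1.000000+-0.818182=0.1818
k=2 src: inc=-0.818182, refl=-0.818182·0.333333=-0.2727; V=1.000000+-0.818182+-0.272727=-0.0909
k=3 load: inc=-0.272727, refl=-0.272727·-0.818182=0.2231; V=0.181818+-0.272727+0.223140=0.1322
k=4 src: inc=0.223140, refl=0.223140·0.333333=0.0744; V=-0.090909+0.223140+0.074380=0.2066
k=5 load: inc=0.074380, refl=0.074380·-0.818182=-0.0609; V=0.132231+0.074380+-0.060856=0.1458
k=6 src: inc=-0.060856, refl=-0.060856·0.333333=-0.0203; V=0.206612+-0.060856+-0.020285=0.1255
k=7 load: inc=-0.020285, refl=-0.020285·-0.818182=0.0166; V=0.145755+-0.020285+0.016597=0.1421
k=8 src: inc=0.016597, refl=0.016597·0.333333=0.0055; V=0.125470+0.016597+0.005532=0.1476

0 0 source 1.0000
1 4 load 0.1818
2 8 source -0.0909
3 12 load 0.1322
4 16 source 0.2066
5 20 load 0.1458
6 24 source 0.1255
7 28 load 0.1421
8 32 source 0.1476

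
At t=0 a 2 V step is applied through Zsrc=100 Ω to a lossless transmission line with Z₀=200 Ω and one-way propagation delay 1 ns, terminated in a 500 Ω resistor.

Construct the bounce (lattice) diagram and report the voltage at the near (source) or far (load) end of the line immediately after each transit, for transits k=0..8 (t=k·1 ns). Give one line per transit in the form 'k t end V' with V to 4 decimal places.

Γ_L=0.428571, Γ_S=-0.333333; launch V₁=2·200/300=1.333333
k=0 src: V=1.3333
k=1 load: inc=1.333333, refl=1.333333·0.428571=0.5714; V=0.000000+1.333333+0.571429=1.9048
k=2 src: inc=0.571429, refl=0.571429·-0.333333=-0.1905; V=1.333333+0.571429+-0.190476=1.7143
k=3 load: inc=-0.190476, refl=-0.190476·0.428571=-0.0816; V=1.904762+-0.190476+-0.081633=1.6327
k=4 src: inc=-0.081633, refl=-0.081633·-0.333333=0.0272; V=1.714286+-0.081633+0.027211=1.6599
k=5 load: inc=0.027211, refl=0.027211·0.428571=0.0117; V=1.632653+0.027211+0.011662=1.6715
k=6 src: inc=0.011662, refl=0.011662·-0.333333=-0.0039; V=1.659864+0.011662+-0.003887=1.6676
k=7 load: inc=-0.003887, refl=-0.003887·0.428571=-0.0017; V=1.671526+-0.003887+-0.001666=1.6660
k=8 src: inc=-0.001666, refl=-0.001666·-0.333333=0.0006; V=1.667638+-0.001666+0.000555=1.6665

0 0 source 1.3333
1 1 load 1.9048
2 2 source 1.7143
3 3 load 1.6327
4 4 source 1.6599
5 5 load 1.6715
6 6 source 1.6676
7 7 load 1.6660
8 8 source 1.6665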